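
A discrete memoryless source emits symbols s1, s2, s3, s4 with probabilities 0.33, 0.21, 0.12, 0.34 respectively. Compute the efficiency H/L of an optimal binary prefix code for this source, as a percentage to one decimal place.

Entropy H = −Σ p log₂ p ≈ 1.8969 bits.
Huffman merges: 3/25+21/100→33/100; 33/100+33/100→33/50; 17/50+33/50→1. L = 199/100 ≈ 1.9900.
Efficiency = H/L = 1.8969/1.9900 = 95.3%.

95.3%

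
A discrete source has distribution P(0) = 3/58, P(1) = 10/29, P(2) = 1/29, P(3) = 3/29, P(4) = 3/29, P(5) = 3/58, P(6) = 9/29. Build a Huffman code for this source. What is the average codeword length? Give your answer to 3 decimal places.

Repeatedly combine the two least-probable nodes; the expected code length is the sum of the merged weights.
merge 1/29 + 3/58 → 5/58
merge 3/58 + 5/58 → 4/29
merge 3/29 + 3/29 → 6/29
merge 4/29 + 6/29 → 10/29
merge 9/29 + 10/29 → 19/29
merge 10/29 + 19/29 → 1
L = 5/58 + 4/29 + 6/29 + 10/29 + 19/29 + 1 = 141/58 ≈ 2.431 bits/symbol.

2.431 bits/symbol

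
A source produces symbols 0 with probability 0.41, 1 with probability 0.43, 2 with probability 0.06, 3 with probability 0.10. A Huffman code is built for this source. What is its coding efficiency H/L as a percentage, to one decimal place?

Entropy H = −Σ p log₂ p ≈ 1.6267 bits.
Huffman merges: 3/50+1/10→4/25; 4/25+41/100→57/100; 43/100+57/100→1. L = 173/100 ≈ 1.7300.
Efficiency = H/L = 1.6267/1.7300 = 94.0%.

94.0%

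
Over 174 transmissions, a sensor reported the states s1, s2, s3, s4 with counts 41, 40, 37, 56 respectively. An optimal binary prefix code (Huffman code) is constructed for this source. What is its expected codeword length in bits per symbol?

Probabilities are the counts divided by 174.
Repeatedly combine the two least-probable nodes; the expected code length is the sum of the merged weights.
merge 37/174 + 20/87 → 77/174
merge 41/174 + 28/87 → 97/174
merge 77/174 + 97/174 → 1
L = 77/174 + 97/174 + 1 = 2 bits/symbol.

2 bits/symbol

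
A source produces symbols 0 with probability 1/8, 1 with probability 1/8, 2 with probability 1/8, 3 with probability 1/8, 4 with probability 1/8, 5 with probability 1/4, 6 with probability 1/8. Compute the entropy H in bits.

Each probability is a power of 1/2, so log₂(1/p) is an integer.
H = Σ p·log₂(1/p) = 1/8·3 + 1/8·3 + 1/8·3 + 1/8·3 + 1/8·3 + 1/4·2 + 1/8·3 = 2.75 bits.

2.75 bits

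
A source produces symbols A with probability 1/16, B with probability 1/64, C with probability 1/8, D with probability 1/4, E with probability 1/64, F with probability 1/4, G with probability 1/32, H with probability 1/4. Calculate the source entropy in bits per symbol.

2.46875 bits

Each probability is a power of 1/2, so log₂(1/p) is an integer.
H = Σ p·log₂(1/p) = 1/16·4 + 1/64·6 + 1/8·3 + 1/4·2 + 1/64·6 + 1/4·2 + 1/32·5 + 1/4·2 = 2.46875 bits.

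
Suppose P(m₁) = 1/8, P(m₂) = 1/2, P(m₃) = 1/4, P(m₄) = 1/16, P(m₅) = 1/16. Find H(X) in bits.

1.875 bits

Each probability is a power of 1/2, so log₂(1/p) is an integer.
H = Σ p·log₂(1/p) = 1/8·3 + 1/2·1 + 1/4·2 + 1/16·4 + 1/16·4 = 1.875 bits.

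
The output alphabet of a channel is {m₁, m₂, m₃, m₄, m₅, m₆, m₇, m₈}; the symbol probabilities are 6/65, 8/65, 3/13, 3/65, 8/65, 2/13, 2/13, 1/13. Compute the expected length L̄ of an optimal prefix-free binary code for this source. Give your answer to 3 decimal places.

2.892 bits/symbol

Repeatedly combine the two least-probable nodes; the expected code length is the sum of the merged weights.
merge 3/65 + 1/13 → 8/65
merge 6/65 + 8/65 → 14/65
merge 8/65 + 8/65 → 16/65
merge 2/13 + 2/13 → 4/13
merge 14/65 + 3/13 → 29/65
merge 16/65 + 4/13 → 36/65
merge 29/65 + 36/65 → 1
L = 8/65 + 14/65 + 16/65 + 4/13 + 29/65 + 36/65 + 1 = 188/65 ≈ 2.892 bits/symbol.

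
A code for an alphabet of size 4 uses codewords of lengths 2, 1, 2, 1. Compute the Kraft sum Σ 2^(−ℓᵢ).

1.5

With common denominator 2^2 = 4: Σ 2^(−ℓᵢ) = 1/4 + 2/4 + 1/4 + 2/4 = 6/4 = 1.5.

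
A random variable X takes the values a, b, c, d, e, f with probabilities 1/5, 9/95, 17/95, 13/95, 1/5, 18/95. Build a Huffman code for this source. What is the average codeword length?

Repeatedly combine the two least-probable nodes; the expected code length is the sum of the merged weights.
merge 9/95 + 13/95 → 22/95
merge 17/95 + 18/95 → 7/19
merge 1/5 + 1/5 → 2/5
merge 22/95 + 7/19 → 3/5
merge 2/5 + 3/5 → 1
L = 22/95 + 7/19 + 2/5 + 3/5 + 1 = 13/5 = 2.6 bits/symbol.

2.6 bits/symbol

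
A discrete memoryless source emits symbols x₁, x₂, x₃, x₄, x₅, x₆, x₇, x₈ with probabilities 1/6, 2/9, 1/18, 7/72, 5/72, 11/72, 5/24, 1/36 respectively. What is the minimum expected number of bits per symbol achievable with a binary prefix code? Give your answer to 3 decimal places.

2.806 bits/symbol

Repeatedly combine the two least-probable nodes; the expected code length is the sum of the merged weights.
merge 1/36 + 1/18 → 1/12
merge 5/72 + 1/12 → 11/72
merge 7/72 + 11/72 → 1/4
merge 11/72 + 1/6 → 23/72
merge 5/24 + 2/9 → 31/72
merge 1/4 + 23/72 → 41/72
merge 31/72 + 41/72 → 1
L = 1/12 + 11/72 + 1/4 + 23/72 + 31/72 + 41/72 + 1 = 101/36 ≈ 2.806 bits/symbol.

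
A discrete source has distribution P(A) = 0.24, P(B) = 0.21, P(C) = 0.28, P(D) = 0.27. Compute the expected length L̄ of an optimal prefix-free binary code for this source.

Repeatedly combine the two least-probable nodes; the expected code length is the sum of the merged weights.
merge 21/100 + 6/25 → 9/20
merge 27/100 + 7/25 → 11/20
merge 9/20 + 11/20 → 1
L = 9/20 + 11/20 + 1 = 2 bits/symbol.

2 bits/symbol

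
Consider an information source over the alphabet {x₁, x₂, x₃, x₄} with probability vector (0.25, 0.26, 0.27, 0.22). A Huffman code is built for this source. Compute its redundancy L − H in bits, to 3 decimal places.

0.004 bits

Entropy H = −Σ p log₂ p ≈ 1.9959 bits.
Huffman merges: 11/50+1/4→47/100; 13/50+27/100→53/100; 47/100+53/100→1. L = 2 ≈ 2.0000.
L − H = 2.0000 − 1.9959 = 0.004 bits.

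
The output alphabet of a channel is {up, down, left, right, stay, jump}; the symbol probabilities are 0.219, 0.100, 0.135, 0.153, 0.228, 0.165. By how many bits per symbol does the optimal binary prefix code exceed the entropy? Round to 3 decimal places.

0.021 bits

Entropy H = −Σ p log₂ p ≈ 2.5316 bits.
Huffman merges: 1/10+27/200→47/200; 153/1000+33/200→159/500; 219/1000+57/250→447/1000; 47/200+159/500→553/1000; 447/1000+553/1000→1. L = 2553/1000 ≈ 2.5530.
L − H = 2.5530 − 2.5316 = 0.021 bits.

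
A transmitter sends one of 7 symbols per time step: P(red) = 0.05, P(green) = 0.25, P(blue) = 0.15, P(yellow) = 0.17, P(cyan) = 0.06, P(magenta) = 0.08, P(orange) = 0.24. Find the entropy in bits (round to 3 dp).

2.590 bits

H = −Σ pᵢ log₂ pᵢ.
−0.05·log₂(0.05) = 0.2161
−0.25·log₂(0.25) = 0.5000
−0.15·log₂(0.15) = 0.4105
−0.17·log₂(0.17) = 0.4346
−0.06·log₂(0.06) = 0.2435
−0.08·log₂(0.08) = 0.2915
−0.24·log₂(0.24) = 0.4941
Sum ≈ 2.5904 → 2.590 bits.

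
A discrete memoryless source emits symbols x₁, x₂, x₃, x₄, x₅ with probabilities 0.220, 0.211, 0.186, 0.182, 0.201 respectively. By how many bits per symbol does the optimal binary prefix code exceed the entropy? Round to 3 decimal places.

Entropy H = −Σ p log₂ p ≈ 2.3182 bits.
Huffman merges: 91/500+93/500→46/125; 201/1000+211/1000→103/250; 11/50+46/125→147/250; 103/250+147/250→1. L = 296/125 ≈ 2.3680.
L − H = 2.3680 − 2.3182 = 0.050 bits.

0.050 bits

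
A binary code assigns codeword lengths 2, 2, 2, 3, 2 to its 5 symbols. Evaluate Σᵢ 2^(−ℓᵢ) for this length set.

With common denominator 2^3 = 8: Σ 2^(−ℓᵢ) = 2/8 + 2/8 + 2/8 + 1/8 + 2/8 = 9/8 = 1.125.

1.125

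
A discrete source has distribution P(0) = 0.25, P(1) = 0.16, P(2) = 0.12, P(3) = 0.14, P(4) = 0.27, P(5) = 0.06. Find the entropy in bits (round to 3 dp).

H = −Σ pᵢ log₂ pᵢ.
−0.25·log₂(0.25) = 0.5000
−0.16·log₂(0.16) = 0.4230
−0.12·log₂(0.12) = 0.3671
−0.14·log₂(0.14) = 0.3971
−0.27·log₂(0.27) = 0.5100
−0.06·log₂(0.06) = 0.2435
Sum ≈ 2.4407 → 2.441 bits.

2.441 bits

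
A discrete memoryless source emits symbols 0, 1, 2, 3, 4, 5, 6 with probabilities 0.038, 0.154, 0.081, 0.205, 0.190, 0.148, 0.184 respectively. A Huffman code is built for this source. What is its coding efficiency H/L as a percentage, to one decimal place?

98.0%

Entropy H = −Σ p log₂ p ≈ 2.6698 bits.
Huffman merges: 19/500+81/1000→119/1000; 119/1000+37/250→267/1000; 77/500+23/125→169/500; 19/100+41/200→79/200; 267/1000+169/500→121/200; 79/200+121/200→1. L = 681/250 ≈ 2.7240.
Efficiency = H/L = 2.6698/2.7240 = 98.0%.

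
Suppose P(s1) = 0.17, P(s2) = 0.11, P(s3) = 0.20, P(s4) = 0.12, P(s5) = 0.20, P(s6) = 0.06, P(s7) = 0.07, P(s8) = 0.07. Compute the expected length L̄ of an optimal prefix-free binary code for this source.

2.91 bits/symbol

Repeatedly combine the two least-probable nodes; the expected code length is the sum of the merged weights.
merge 3/50 + 7/100 → 13/100
merge 7/100 + 11/100 → 9/50
merge 3/25 + 13/100 → 1/4
merge 17/100 + 9/50 → 7/20
merge 1/5 + 1/5 → 2/5
merge 1/4 + 7/20 → 3/5
merge 2/5 + 3/5 → 1
L = 13/100 + 9/50 + 1/4 + 7/20 + 2/5 + 3/5 + 1 = 291/100 = 2.91 bits/symbol.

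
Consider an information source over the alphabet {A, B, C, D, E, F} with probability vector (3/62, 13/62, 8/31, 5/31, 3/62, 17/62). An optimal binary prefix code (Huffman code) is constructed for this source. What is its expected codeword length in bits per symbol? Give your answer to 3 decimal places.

Repeatedly combine the two least-probable nodes; the expected code length is the sum of the merged weights.
merge 3/62 + 3/62 → 3/31
merge 3/31 + 5/31 → 8/31
merge 13/62 + 8/31 → 29/62
merge 8/31 + 17/62 → 33/62
merge 29/62 + 33/62 → 1
L = 3/31 + 8/31 + 29/62 + 33/62 + 1 = 73/31 ≈ 2.355 bits/symbol.

2.355 bits/symbol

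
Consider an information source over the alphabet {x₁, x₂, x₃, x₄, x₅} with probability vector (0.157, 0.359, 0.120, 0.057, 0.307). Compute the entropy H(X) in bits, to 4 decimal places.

H = −Σ pᵢ log₂ pᵢ.
−0.157·log₂(0.157) = 0.4194
−0.359·log₂(0.359) = 0.5306
−0.120·log₂(0.120) = 0.3671
−0.057·log₂(0.057) = 0.2356
−0.307·log₂(0.307) = 0.5230
Sum ≈ 2.0756 → 2.0756 bits.

2.0756 bits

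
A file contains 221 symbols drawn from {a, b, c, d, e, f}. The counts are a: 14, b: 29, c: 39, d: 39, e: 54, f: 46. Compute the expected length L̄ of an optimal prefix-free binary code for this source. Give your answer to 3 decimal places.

Probabilities are the counts divided by 221.
Repeatedly combine the two least-probable nodes; the expected code length is the sum of the merged weights.
merge 14/221 + 29/221 → 43/221
merge 3/17 + 3/17 → 6/17
merge 43/221 + 46/221 → 89/221
merge 54/221 + 6/17 → 132/221
merge 89/221 + 132/221 → 1
L = 43/221 + 6/17 + 89/221 + 132/221 + 1 = 563/221 ≈ 2.548 bits/symbol.

2.548 bits/symbol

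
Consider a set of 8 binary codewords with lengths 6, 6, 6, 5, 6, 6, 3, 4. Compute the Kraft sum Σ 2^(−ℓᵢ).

0.296875

With common denominator 2^6 = 64: Σ 2^(−ℓᵢ) = 1/64 + 1/64 + 1/64 + 2/64 + 1/64 + 1/64 + 8/64 + 4/64 = 19/64 = 0.296875.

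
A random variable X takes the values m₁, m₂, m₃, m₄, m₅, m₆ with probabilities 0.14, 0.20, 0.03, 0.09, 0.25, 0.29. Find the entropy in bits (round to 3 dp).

H = −Σ pᵢ log₂ pᵢ.
−0.14·log₂(0.14) = 0.3971
−0.20·log₂(0.20) = 0.4644
−0.03·log₂(0.03) = 0.1518
−0.09·log₂(0.09) = 0.3127
−0.25·log₂(0.25) = 0.5000
−0.29·log₂(0.29) = 0.5179
Sum ≈ 2.3438 → 2.344 bits.

2.344 bits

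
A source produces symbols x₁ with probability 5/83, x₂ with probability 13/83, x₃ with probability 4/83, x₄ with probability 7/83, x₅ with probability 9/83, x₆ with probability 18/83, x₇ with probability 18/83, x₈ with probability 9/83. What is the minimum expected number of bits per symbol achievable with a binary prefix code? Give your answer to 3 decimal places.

Repeatedly combine the two least-probable nodes; the expected code length is the sum of the merged weights.
merge 4/83 + 5/83 → 9/83
merge 7/83 + 9/83 → 16/83
merge 9/83 + 9/83 → 18/83
merge 13/83 + 16/83 → 29/83
merge 18/83 + 18/83 → 36/83
merge 18/83 + 29/83 → 47/83
merge 36/83 + 47/83 → 1
L = 9/83 + 16/83 + 18/83 + 29/83 + 36/83 + 47/83 + 1 = 238/83 ≈ 2.867 bits/symbol.

2.867 bits/symbol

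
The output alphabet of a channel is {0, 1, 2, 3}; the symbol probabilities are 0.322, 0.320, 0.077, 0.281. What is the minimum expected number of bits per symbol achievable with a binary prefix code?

Repeatedly combine the two least-probable nodes; the expected code length is the sum of the merged weights.
merge 77/1000 + 281/1000 → 179/500
merge 8/25 + 161/500 → 321/500
merge 179/500 + 321/500 → 1
L = 179/500 + 321/500 + 1 = 2 bits/symbol.

2 bits/symbol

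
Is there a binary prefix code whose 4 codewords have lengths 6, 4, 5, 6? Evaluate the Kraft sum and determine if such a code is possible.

0.125; yes

With common denominator 2^6 = 64: Σ 2^(−ℓᵢ) = 1/64 + 4/64 + 2/64 + 1/64 = 8/64 = 0.125.
Kraft's inequality requires Σ ≤ 1; here Σ = 0.125 ≤ 1, so such a prefix code exists.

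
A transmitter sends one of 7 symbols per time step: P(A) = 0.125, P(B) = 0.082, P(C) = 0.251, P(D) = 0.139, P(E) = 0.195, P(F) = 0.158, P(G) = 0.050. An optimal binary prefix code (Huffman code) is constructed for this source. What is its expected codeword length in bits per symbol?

Repeatedly combine the two least-probable nodes; the expected code length is the sum of the merged weights.
merge 1/20 + 41/500 → 33/250
merge 1/8 + 33/250 → 257/1000
merge 139/1000 + 79/500 → 297/1000
merge 39/200 + 251/1000 → 223/500
merge 257/1000 + 297/1000 → 277/500
merge 223/500 + 277/500 → 1
L = 33/250 + 257/1000 + 297/1000 + 223/500 + 277/500 + 1 = 1343/500 = 2.686 bits/symbol.

2.686 bits/symbol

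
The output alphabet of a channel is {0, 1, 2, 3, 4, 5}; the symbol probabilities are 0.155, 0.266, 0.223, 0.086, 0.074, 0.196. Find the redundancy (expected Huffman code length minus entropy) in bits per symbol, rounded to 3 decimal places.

0.024 bits

Entropy H = −Σ p log₂ p ≈ 2.4510 bits.
Huffman merges: 37/500+43/500→4/25; 31/200+4/25→63/200; 49/250+223/1000→419/1000; 133/500+63/200→581/1000; 419/1000+581/1000→1. L = 99/40 ≈ 2.4750.
L − H = 2.4750 − 2.4510 = 0.024 bits.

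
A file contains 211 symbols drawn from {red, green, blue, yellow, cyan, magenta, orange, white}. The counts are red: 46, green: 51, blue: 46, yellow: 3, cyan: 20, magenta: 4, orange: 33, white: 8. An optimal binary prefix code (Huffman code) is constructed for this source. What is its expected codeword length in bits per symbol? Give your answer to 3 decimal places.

Probabilities are the counts divided by 211.
Repeatedly combine the two least-probable nodes; the expected code length is the sum of the merged weights.
merge 3/211 + 4/211 → 7/211
merge 7/211 + 8/211 → 15/211
merge 15/211 + 20/211 → 35/211
merge 33/211 + 35/211 → 68/211
merge 46/211 + 46/211 → 92/211
merge 51/211 + 68/211 → 119/211
merge 92/211 + 119/211 → 1
L = 7/211 + 15/211 + 35/211 + 68/211 + 92/211 + 119/211 + 1 = 547/211 ≈ 2.592 bits/symbol.

2.592 bits/symbol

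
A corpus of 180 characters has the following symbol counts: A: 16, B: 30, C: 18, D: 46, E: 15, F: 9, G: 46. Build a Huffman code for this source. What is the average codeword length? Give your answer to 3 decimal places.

2.622 bits/symbol

Probabilities are the counts divided by 180.
Repeatedly combine the two least-probable nodes; the expected code length is the sum of the merged weights.
merge 1/20 + 1/12 → 2/15
merge 4/45 + 1/10 → 17/90
merge 2/15 + 1/6 → 3/10
merge 17/90 + 23/90 → 4/9
merge 23/90 + 3/10 → 5/9
merge 4/9 + 5/9 → 1
L = 2/15 + 17/90 + 3/10 + 4/9 + 5/9 + 1 = 118/45 ≈ 2.622 bits/symbol.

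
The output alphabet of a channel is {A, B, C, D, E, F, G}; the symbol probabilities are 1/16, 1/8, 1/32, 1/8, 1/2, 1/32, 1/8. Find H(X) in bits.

Each probability is a power of 1/2, so log₂(1/p) is an integer.
H = Σ p·log₂(1/p) = 1/16·4 + 1/8·3 + 1/32·5 + 1/8·3 + 1/2·1 + 1/32·5 + 1/8·3 = 2.1875 bits.

2.1875 bits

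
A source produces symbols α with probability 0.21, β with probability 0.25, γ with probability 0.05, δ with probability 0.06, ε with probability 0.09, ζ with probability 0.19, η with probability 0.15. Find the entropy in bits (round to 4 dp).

H = −Σ pᵢ log₂ pᵢ.
−0.21·log₂(0.21) = 0.4728
−0.25·log₂(0.25) = 0.5000
−0.05·log₂(0.05) = 0.2161
−0.06·log₂(0.06) = 0.2435
−0.09·log₂(0.09) = 0.3127
−0.19·log₂(0.19) = 0.4552
−0.15·log₂(0.15) = 0.4105
Sum ≈ 2.6109 → 2.6109 bits.

2.6109 bits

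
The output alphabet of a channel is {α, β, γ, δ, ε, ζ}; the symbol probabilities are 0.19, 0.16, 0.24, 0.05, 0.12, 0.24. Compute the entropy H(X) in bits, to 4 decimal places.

2.4497 bits

H = −Σ pᵢ log₂ pᵢ.
−0.19·log₂(0.19) = 0.4552
−0.16·log₂(0.16) = 0.4230
−0.24·log₂(0.24) = 0.4941
−0.05·log₂(0.05) = 0.2161
−0.12·log₂(0.12) = 0.3671
−0.24·log₂(0.24) = 0.4941
Sum ≈ 2.4497 → 2.4497 bits.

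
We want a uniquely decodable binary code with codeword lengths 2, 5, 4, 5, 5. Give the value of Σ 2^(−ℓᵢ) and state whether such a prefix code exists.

With common denominator 2^5 = 32: Σ 2^(−ℓᵢ) = 8/32 + 1/32 + 2/32 + 1/32 + 1/32 = 13/32 = 0.40625.
Kraft's inequality requires Σ ≤ 1; here Σ = 0.40625 ≤ 1, so such a prefix code exists.

0.40625; yes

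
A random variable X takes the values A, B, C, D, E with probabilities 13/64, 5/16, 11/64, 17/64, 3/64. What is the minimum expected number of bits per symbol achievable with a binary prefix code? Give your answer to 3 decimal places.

2.219 bits/symbol

Repeatedly combine the two least-probable nodes; the expected code length is the sum of the merged weights.
merge 3/64 + 11/64 → 7/32
merge 13/64 + 7/32 → 27/64
merge 17/64 + 5/16 → 37/64
merge 27/64 + 37/64 → 1
L = 7/32 + 27/64 + 37/64 + 1 = 71/32 ≈ 2.219 bits/symbol.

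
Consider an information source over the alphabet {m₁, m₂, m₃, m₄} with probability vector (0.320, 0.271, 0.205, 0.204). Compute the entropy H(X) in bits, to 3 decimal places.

H = −Σ pᵢ log₂ pᵢ.
−0.320·log₂(0.320) = 0.5260
−0.271·log₂(0.271) = 0.5105
−0.205·log₂(0.205) = 0.4687
−0.204·log₂(0.204) = 0.4678
Sum ≈ 1.9730 → 1.973 bits.

1.973 bits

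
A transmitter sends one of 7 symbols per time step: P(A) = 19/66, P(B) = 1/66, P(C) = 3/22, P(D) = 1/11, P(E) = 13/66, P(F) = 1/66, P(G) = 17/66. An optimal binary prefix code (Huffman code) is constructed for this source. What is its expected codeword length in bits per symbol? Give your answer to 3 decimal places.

2.409 bits/symbol

Repeatedly combine the two least-probable nodes; the expected code length is the sum of the merged weights.
merge 1/66 + 1/66 → 1/33
merge 1/33 + 1/11 → 4/33
merge 4/33 + 3/22 → 17/66
merge 13/66 + 17/66 → 5/11
merge 17/66 + 19/66 → 6/11
merge 5/11 + 6/11 → 1
L = 1/33 + 4/33 + 17/66 + 5/11 + 6/11 + 1 = 53/22 ≈ 2.409 bits/symbol.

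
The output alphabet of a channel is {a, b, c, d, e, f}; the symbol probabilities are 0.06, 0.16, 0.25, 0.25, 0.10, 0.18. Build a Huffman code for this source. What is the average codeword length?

Repeatedly combine the two least-probable nodes; the expected code length is the sum of the merged weights.
merge 3/50 + 1/10 → 4/25
merge 4/25 + 4/25 → 8/25
merge 9/50 + 1/4 → 43/100
merge 1/4 + 8/25 → 57/100
merge 43/100 + 57/100 → 1
L = 4/25 + 8/25 + 43/100 + 57/100 + 1 = 62/25 = 2.48 bits/symbol.

2.48 bits/symbol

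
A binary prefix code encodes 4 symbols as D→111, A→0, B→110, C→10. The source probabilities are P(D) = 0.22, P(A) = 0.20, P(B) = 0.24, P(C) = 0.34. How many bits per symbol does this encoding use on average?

2.26 bits/symbol

L̄ = Σ pᵢ·ℓᵢ = 0.22·3 + 0.20·1 + 0.24·3 + 0.34·2 = 2.26 bits/symbol.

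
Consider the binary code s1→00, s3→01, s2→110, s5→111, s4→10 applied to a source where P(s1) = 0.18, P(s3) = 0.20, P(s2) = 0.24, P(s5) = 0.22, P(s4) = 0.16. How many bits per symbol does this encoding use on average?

L̄ = Σ pᵢ·ℓᵢ = 0.18·2 + 0.20·2 + 0.24·3 + 0.22·3 + 0.16·2 = 2.46 bits/symbol.

2.46 bits/symbol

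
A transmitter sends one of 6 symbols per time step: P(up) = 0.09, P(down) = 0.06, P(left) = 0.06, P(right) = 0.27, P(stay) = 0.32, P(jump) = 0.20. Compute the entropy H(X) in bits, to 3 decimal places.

H = −Σ pᵢ log₂ pᵢ.
−0.09·log₂(0.09) = 0.3127
−0.06·log₂(0.06) = 0.2435
−0.06·log₂(0.06) = 0.2435
−0.27·log₂(0.27) = 0.5100
−0.32·log₂(0.32) = 0.5260
−0.20·log₂(0.20) = 0.4644
Sum ≈ 2.3002 → 2.300 bits.

2.300 bits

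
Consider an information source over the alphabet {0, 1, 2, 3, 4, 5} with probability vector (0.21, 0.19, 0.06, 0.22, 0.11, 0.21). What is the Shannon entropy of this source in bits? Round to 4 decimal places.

2.4753 bits

H = −Σ pᵢ log₂ pᵢ.
−0.21·log₂(0.21) = 0.4728
−0.19·log₂(0.19) = 0.4552
−0.06·log₂(0.06) = 0.2435
−0.22·log₂(0.22) = 0.4806
−0.11·log₂(0.11) = 0.3503
−0.21·log₂(0.21) = 0.4728
Sum ≈ 2.4753 → 2.4753 bits.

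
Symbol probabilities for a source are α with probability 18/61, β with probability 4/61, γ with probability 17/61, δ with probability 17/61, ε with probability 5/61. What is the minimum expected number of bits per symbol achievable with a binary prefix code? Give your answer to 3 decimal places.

Repeatedly combine the two least-probable nodes; the expected code length is the sum of the merged weights.
merge 4/61 + 5/61 → 9/61
merge 9/61 + 17/61 → 26/61
merge 17/61 + 18/61 → 35/61
merge 26/61 + 35/61 → 1
L = 9/61 + 26/61 + 35/61 + 1 = 131/61 ≈ 2.148 bits/symbol.

2.148 bits/symbol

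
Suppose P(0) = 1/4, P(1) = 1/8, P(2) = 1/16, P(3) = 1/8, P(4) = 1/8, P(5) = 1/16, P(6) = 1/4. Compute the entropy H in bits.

Each probability is a power of 1/2, so log₂(1/p) is an integer.
H = Σ p·log₂(1/p) = 1/4·2 + 1/8·3 + 1/16·4 + 1/8·3 + 1/8·3 + 1/16·4 + 1/4·2 = 2.625 bits.

2.625 bits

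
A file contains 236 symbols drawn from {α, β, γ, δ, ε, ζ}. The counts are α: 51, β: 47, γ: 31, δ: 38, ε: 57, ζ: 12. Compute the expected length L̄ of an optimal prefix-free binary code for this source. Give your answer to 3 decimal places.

Probabilities are the counts divided by 236.
Repeatedly combine the two least-probable nodes; the expected code length is the sum of the merged weights.
merge 3/59 + 31/236 → 43/236
merge 19/118 + 43/236 → 81/236
merge 47/236 + 51/236 → 49/118
merge 57/236 + 81/236 → 69/118
merge 49/118 + 69/118 → 1
L = 43/236 + 81/236 + 49/118 + 69/118 + 1 = 149/59 ≈ 2.525 bits/symbol.

2.525 bits/symbol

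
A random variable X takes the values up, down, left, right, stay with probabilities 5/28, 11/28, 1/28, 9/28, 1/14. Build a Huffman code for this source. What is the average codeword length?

2 bits/symbol

Repeatedly combine the two least-probable nodes; the expected code length is the sum of the merged weights.
merge 1/28 + 1/14 → 3/28
merge 3/28 + 5/28 → 2/7
merge 2/7 + 9/28 → 17/28
merge 11/28 + 17/28 → 1
L = 3/28 + 2/7 + 17/28 + 1 = 2 bits/symbol.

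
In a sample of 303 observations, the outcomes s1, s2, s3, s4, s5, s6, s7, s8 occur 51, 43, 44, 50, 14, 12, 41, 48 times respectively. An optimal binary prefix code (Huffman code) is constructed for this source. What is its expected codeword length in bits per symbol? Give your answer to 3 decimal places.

Probabilities are the counts divided by 303.
Repeatedly combine the two least-probable nodes; the expected code length is the sum of the merged weights.
merge 4/101 + 14/303 → 26/303
merge 26/303 + 41/303 → 67/303
merge 43/303 + 44/303 → 29/101
merge 16/101 + 50/303 → 98/303
merge 17/101 + 67/303 → 118/303
merge 29/101 + 98/303 → 185/303
merge 118/303 + 185/303 → 1
L = 26/303 + 67/303 + 29/101 + 98/303 + 118/303 + 185/303 + 1 = 884/303 ≈ 2.917 bits/symbol.

2.917 bits/symbol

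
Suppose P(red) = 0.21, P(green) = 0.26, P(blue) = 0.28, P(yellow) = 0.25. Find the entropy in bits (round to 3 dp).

1.992 bits

H = −Σ pᵢ log₂ pᵢ.
−0.21·log₂(0.21) = 0.4728
−0.26·log₂(0.26) = 0.5053
−0.28·log₂(0.28) = 0.5142
−0.25·log₂(0.25) = 0.5000
Sum ≈ 1.9923 → 1.992 bits.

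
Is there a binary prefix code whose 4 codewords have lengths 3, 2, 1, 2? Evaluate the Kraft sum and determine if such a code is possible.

With common denominator 2^3 = 8: Σ 2^(−ℓᵢ) = 1/8 + 2/8 + 4/8 + 2/8 = 9/8 = 1.125.
Kraft's inequality requires Σ ≤ 1; here Σ = 1.125 > 1, so no such prefix code exists.

1.125; no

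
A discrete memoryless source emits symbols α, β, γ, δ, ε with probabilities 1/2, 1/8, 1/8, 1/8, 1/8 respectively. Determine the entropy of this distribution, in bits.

Each probability is a power of 1/2, so log₂(1/p) is an integer.
H = Σ p·log₂(1/p) = 1/2·1 + 1/8·3 + 1/8·3 + 1/8·3 + 1/8·3 = 2 bits.

2 bits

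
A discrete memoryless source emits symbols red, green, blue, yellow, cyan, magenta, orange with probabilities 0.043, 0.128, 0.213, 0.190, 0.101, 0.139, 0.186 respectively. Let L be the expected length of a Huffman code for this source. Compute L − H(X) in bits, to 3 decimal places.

Entropy H = −Σ p log₂ p ≈ 2.6864 bits.
Huffman merges: 43/1000+101/1000→18/125; 16/125+139/1000→267/1000; 18/125+93/500→33/100; 19/100+213/1000→403/1000; 267/1000+33/100→597/1000; 403/1000+597/1000→1. L = 2741/1000 ≈ 2.7410.
L − H = 2.7410 − 2.6864 = 0.055 bits.

0.055 bits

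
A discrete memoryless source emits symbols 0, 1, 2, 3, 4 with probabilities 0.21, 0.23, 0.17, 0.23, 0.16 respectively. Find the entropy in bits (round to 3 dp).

2.306 bits

H = −Σ pᵢ log₂ pᵢ.
−0.21·log₂(0.21) = 0.4728
−0.23·log₂(0.23) = 0.4877
−0.17·log₂(0.17) = 0.4346
−0.23·log₂(0.23) = 0.4877
−0.16·log₂(0.16) = 0.4230
Sum ≈ 2.3058 → 2.306 bits.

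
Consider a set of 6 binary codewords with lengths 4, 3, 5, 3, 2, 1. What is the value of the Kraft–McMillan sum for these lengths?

1.09375

With common denominator 2^5 = 32: Σ 2^(−ℓᵢ) = 2/32 + 4/32 + 1/32 + 4/32 + 8/32 + 16/32 = 35/32 = 1.09375.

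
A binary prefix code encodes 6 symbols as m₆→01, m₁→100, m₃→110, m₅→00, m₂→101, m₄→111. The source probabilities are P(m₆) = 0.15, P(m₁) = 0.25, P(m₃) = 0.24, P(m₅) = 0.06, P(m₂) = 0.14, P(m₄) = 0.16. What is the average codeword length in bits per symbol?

2.79 bits/symbol

L̄ = Σ pᵢ·ℓᵢ = 0.15·2 + 0.25·3 + 0.24·3 + 0.06·2 + 0.14·3 + 0.16·3 = 2.79 bits/symbol.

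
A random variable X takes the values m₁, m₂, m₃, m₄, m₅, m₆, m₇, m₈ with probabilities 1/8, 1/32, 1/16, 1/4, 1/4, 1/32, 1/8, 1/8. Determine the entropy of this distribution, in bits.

2.6875 bits

Each probability is a power of 1/2, so log₂(1/p) is an integer.
H = Σ p·log₂(1/p) = 1/8·3 + 1/32·5 + 1/16·4 + 1/4·2 + 1/4·2 + 1/32·5 + 1/8·3 + 1/8·3 = 2.6875 bits.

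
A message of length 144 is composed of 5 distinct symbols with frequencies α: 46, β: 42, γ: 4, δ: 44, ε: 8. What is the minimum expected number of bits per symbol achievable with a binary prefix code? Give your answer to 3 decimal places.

Probabilities are the counts divided by 144.
Repeatedly combine the two least-probable nodes; the expected code length is the sum of the merged weights.
merge 1/36 + 1/18 → 1/12
merge 1/12 + 7/24 → 3/8
merge 11/36 + 23/72 → 5/8
merge 3/8 + 5/8 → 1
L = 1/12 + 3/8 + 5/8 + 1 = 25/12 ≈ 2.083 bits/symbol.

2.083 bits/symbol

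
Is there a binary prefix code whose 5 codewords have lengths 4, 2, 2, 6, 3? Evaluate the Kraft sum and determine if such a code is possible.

With common denominator 2^6 = 64: Σ 2^(−ℓᵢ) = 4/64 + 16/64 + 16/64 + 1/64 + 8/64 = 45/64 = 0.703125.
Kraft's inequality requires Σ ≤ 1; here Σ = 0.703125 ≤ 1, so such a prefix code exists.

0.703125; yes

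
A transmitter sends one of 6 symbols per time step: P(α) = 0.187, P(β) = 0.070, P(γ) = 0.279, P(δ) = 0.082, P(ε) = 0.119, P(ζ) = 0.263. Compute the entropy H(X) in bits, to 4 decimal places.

2.4028 bits

H = −Σ pᵢ log₂ pᵢ.
−0.187·log₂(0.187) = 0.4523
−0.070·log₂(0.070) = 0.2686
−0.279·log₂(0.279) = 0.5138
−0.082·log₂(0.082) = 0.2959
−0.119·log₂(0.119) = 0.3654
−0.263·log₂(0.263) = 0.5068
Sum ≈ 2.4028 → 2.4028 bits.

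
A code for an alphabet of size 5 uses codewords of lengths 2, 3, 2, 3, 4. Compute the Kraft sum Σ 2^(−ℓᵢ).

With common denominator 2^4 = 16: Σ 2^(−ℓᵢ) = 4/16 + 2/16 + 4/16 + 2/16 + 1/16 = 13/16 = 0.8125.

0.8125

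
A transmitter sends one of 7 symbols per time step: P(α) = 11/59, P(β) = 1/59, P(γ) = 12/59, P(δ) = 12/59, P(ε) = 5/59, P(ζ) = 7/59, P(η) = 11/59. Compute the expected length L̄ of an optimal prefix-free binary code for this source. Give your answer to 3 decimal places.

2.695 bits/symbol

Repeatedly combine the two least-probable nodes; the expected code length is the sum of the merged weights.
merge 1/59 + 5/59 → 6/59
merge 6/59 + 7/59 → 13/59
merge 11/59 + 11/59 → 22/59
merge 12/59 + 12/59 → 24/59
merge 13/59 + 22/59 → 35/59
merge 24/59 + 35/59 → 1
L = 6/59 + 13/59 + 22/59 + 24/59 + 35/59 + 1 = 159/59 ≈ 2.695 bits/symbol.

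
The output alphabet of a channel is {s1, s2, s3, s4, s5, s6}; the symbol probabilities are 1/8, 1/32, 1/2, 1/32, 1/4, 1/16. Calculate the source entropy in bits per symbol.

Each probability is a power of 1/2, so log₂(1/p) is an integer.
H = Σ p·log₂(1/p) = 1/8·3 + 1/32·5 + 1/2·1 + 1/32·5 + 1/4·2 + 1/16·4 = 1.9375 bits.

1.9375 bits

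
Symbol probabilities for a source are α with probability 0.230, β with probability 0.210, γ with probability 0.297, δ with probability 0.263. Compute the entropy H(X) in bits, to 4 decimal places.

1.9874 bits

H = −Σ pᵢ log₂ pᵢ.
−0.230·log₂(0.230) = 0.4877
−0.210·log₂(0.210) = 0.4728
−0.297·log₂(0.297) = 0.5202
−0.263·log₂(0.263) = 0.5068
Sum ≈ 1.9874 → 1.9874 bits.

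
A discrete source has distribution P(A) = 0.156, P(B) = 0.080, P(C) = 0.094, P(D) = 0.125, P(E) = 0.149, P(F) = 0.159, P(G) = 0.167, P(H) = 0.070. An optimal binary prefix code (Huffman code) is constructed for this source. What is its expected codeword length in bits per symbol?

2.983 bits/symbol

Repeatedly combine the two least-probable nodes; the expected code length is the sum of the merged weights.
merge 7/100 + 2/25 → 3/20
merge 47/500 + 1/8 → 219/1000
merge 149/1000 + 3/20 → 299/1000
merge 39/250 + 159/1000 → 63/200
merge 167/1000 + 219/1000 → 193/500
merge 299/1000 + 63/200 → 307/500
merge 193/500 + 307/500 → 1
L = 3/20 + 219/1000 + 299/1000 + 63/200 + 193/500 + 307/500 + 1 = 2983/1000 = 2.983 bits/symbol.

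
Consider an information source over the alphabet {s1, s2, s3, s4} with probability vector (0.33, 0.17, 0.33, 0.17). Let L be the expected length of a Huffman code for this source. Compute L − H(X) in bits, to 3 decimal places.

0.075 bits

Entropy H = −Σ p log₂ p ≈ 1.9248 bits.
Huffman merges: 17/100+17/100→17/50; 33/100+33/100→33/50; 17/50+33/50→1. L = 2 ≈ 2.0000.
L − H = 2.0000 − 1.9248 = 0.075 bits.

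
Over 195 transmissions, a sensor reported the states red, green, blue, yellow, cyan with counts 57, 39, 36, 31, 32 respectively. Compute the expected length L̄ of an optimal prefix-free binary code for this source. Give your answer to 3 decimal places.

Probabilities are the counts divided by 195.
Repeatedly combine the two least-probable nodes; the expected code length is the sum of the merged weights.
merge 31/195 + 32/195 → 21/65
merge 12/65 + 1/5 → 5/13
merge 19/65 + 21/65 → 8/13
merge 5/13 + 8/13 → 1
L = 21/65 + 5/13 + 8/13 + 1 = 151/65 ≈ 2.323 bits/symbol.

2.323 bits/symbol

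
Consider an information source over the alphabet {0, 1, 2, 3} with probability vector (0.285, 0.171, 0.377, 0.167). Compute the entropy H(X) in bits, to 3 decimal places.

1.914 bits

H = −Σ pᵢ log₂ pᵢ.
−0.285·log₂(0.285) = 0.5161
−0.171·log₂(0.171) = 0.4357
−0.377·log₂(0.377) = 0.5306
−0.167·log₂(0.167) = 0.4312
Sum ≈ 1.9136 → 1.914 bits.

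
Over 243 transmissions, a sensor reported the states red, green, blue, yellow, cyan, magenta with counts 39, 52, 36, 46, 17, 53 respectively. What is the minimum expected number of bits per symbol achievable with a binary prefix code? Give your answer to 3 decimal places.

2.568 bits/symbol

Probabilities are the counts divided by 243.
Repeatedly combine the two least-probable nodes; the expected code length is the sum of the merged weights.
merge 17/243 + 4/27 → 53/243
merge 13/81 + 46/243 → 85/243
merge 52/243 + 53/243 → 35/81
merge 53/243 + 85/243 → 46/81
merge 35/81 + 46/81 → 1
L = 53/243 + 85/243 + 35/81 + 46/81 + 1 = 208/81 ≈ 2.568 bits/symbol.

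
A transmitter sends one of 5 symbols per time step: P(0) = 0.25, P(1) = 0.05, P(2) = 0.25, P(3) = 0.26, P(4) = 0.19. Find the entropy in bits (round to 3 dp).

2.177 bits

H = −Σ pᵢ log₂ pᵢ.
−0.25·log₂(0.25) = 0.5000
−0.05·log₂(0.05) = 0.2161
−0.25·log₂(0.25) = 0.5000
−0.26·log₂(0.26) = 0.5053
−0.19·log₂(0.19) = 0.4552
Sum ≈ 2.1766 → 2.177 bits.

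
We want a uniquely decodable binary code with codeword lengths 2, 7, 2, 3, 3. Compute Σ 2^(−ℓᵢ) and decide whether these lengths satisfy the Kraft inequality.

0.7578125; yes

With common denominator 2^7 = 128: Σ 2^(−ℓᵢ) = 32/128 + 1/128 + 32/128 + 16/128 + 16/128 = 97/128 = 0.7578125.
Kraft's inequality requires Σ ≤ 1; here Σ = 0.7578125 ≤ 1, so such a prefix code exists.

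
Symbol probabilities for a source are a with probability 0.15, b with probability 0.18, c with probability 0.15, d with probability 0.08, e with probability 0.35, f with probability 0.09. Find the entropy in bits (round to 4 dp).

2.4007 bits

H = −Σ pᵢ log₂ pᵢ.
−0.15·log₂(0.15) = 0.4105
−0.18·log₂(0.18) = 0.4453
−0.15·log₂(0.15) = 0.4105
−0.08·log₂(0.08) = 0.2915
−0.35·log₂(0.35) = 0.5301
−0.09·log₂(0.09) = 0.3127
Sum ≈ 2.4007 → 2.4007 bits.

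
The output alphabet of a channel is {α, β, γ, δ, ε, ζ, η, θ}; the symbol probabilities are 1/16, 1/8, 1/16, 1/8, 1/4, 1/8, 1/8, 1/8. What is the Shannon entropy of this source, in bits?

2.875 bits

Each probability is a power of 1/2, so log₂(1/p) is an integer.
H = Σ p·log₂(1/p) = 1/16·4 + 1/8·3 + 1/16·4 + 1/8·3 + 1/4·2 + 1/8·3 + 1/8·3 + 1/8·3 = 2.875 bits.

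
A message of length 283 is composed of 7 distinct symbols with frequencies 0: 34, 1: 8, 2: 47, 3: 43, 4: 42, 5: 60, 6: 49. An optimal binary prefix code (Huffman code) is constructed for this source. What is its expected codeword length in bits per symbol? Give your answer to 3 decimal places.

Probabilities are the counts divided by 283.
Repeatedly combine the two least-probable nodes; the expected code length is the sum of the merged weights.
merge 8/283 + 34/283 → 42/283
merge 42/283 + 42/283 → 84/283
merge 43/283 + 47/283 → 90/283
merge 49/283 + 60/283 → 109/283
merge 84/283 + 90/283 → 174/283
merge 109/283 + 174/283 → 1
L = 42/283 + 84/283 + 90/283 + 109/283 + 174/283 + 1 = 782/283 ≈ 2.763 bits/symbol.

2.763 bits/symbol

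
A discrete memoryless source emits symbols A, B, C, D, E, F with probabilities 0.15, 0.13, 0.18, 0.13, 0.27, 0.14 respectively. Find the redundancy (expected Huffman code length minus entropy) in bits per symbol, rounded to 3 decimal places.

0.022 bits

Entropy H = −Σ p log₂ p ≈ 2.5283 bits.
Huffman merges: 13/100+13/100→13/50; 7/50+3/20→29/100; 9/50+13/50→11/25; 27/100+29/100→14/25; 11/25+14/25→1. L = 51/20 ≈ 2.5500.
L − H = 2.5500 − 2.5283 = 0.022 bits.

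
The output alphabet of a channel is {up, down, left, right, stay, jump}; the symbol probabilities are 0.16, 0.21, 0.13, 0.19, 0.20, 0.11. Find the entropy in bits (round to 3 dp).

H = −Σ pᵢ log₂ pᵢ.
−0.16·log₂(0.16) = 0.4230
−0.21·log₂(0.21) = 0.4728
−0.13·log₂(0.13) = 0.3826
−0.19·log₂(0.19) = 0.4552
−0.20·log₂(0.20) = 0.4644
−0.11·log₂(0.11) = 0.3503
Sum ≈ 2.5484 → 2.548 bits.

2.548 bits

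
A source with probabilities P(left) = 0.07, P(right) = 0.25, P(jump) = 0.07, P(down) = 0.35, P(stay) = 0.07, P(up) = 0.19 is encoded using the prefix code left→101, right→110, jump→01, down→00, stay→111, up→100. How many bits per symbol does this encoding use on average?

2.58 bits/symbol

L̄ = Σ pᵢ·ℓᵢ = 0.07·3 + 0.25·3 + 0.07·2 + 0.35·2 + 0.07·3 + 0.19·3 = 2.58 bits/symbol.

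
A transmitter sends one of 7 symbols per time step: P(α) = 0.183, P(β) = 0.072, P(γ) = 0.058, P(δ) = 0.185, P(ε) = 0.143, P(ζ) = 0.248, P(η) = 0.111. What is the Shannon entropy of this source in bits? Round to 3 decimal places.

2.662 bits

H = −Σ pᵢ log₂ pᵢ.
−0.183·log₂(0.183) = 0.4484
−0.072·log₂(0.072) = 0.2733
−0.058·log₂(0.058) = 0.2383
−0.185·log₂(0.185) = 0.4504
−0.143·log₂(0.143) = 0.4012
−0.248·log₂(0.248) = 0.4989
−0.111·log₂(0.111) = 0.3520
Sum ≈ 2.6624 → 2.662 bits.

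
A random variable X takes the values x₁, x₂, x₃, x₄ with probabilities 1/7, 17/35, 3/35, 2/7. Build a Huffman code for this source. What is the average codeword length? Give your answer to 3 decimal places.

Repeatedly combine the two least-probable nodes; the expected code length is the sum of the merged weights.
merge 3/35 + 1/7 → 8/35
merge 8/35 + 2/7 → 18/35
merge 17/35 + 18/35 → 1
L = 8/35 + 18/35 + 1 = 61/35 ≈ 1.743 bits/symbol.

1.743 bits/symbol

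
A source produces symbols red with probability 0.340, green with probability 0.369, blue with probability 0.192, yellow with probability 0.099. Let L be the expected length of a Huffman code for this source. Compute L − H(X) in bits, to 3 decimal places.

0.075 bits

Entropy H = −Σ p log₂ p ≈ 1.8473 bits.
Huffman merges: 99/1000+24/125→291/1000; 291/1000+17/50→631/1000; 369/1000+631/1000→1. L = 961/500 ≈ 1.9220.
L − H = 1.9220 − 1.8473 = 0.075 bits.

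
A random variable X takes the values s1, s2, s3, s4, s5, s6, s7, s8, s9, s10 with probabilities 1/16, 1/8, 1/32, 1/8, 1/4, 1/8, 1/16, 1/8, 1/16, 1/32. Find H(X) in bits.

Each probability is a power of 1/2, so log₂(1/p) is an integer.
H = Σ p·log₂(1/p) = 1/16·4 + 1/8·3 + 1/32·5 + 1/8·3 + 1/4·2 + 1/8·3 + 1/16·4 + 1/8·3 + 1/16·4 + 1/32·5 = 3.0625 bits.

3.0625 bits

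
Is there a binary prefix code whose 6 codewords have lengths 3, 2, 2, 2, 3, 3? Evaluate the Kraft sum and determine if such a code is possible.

With common denominator 2^3 = 8: Σ 2^(−ℓᵢ) = 1/8 + 2/8 + 2/8 + 2/8 + 1/8 + 1/8 = 9/8 = 1.125.
Kraft's inequality requires Σ ≤ 1; here Σ = 1.125 > 1, so no such prefix code exists.

1.125; no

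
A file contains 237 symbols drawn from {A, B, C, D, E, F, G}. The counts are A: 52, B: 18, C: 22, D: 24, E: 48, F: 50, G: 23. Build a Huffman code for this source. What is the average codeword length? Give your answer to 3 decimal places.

Probabilities are the counts divided by 237.
Repeatedly combine the two least-probable nodes; the expected code length is the sum of the merged weights.
merge 6/79 + 22/237 → 40/237
merge 23/237 + 8/79 → 47/237
merge 40/237 + 47/237 → 29/79
merge 16/79 + 50/237 → 98/237
merge 52/237 + 29/79 → 139/237
merge 98/237 + 139/237 → 1
L = 40/237 + 47/237 + 29/79 + 98/237 + 139/237 + 1 = 216/79 ≈ 2.734 bits/symbol.

2.734 bits/symbol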